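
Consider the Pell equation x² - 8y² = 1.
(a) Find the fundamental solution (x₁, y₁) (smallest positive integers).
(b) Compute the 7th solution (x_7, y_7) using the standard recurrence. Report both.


Step 1: Find the fundamental solution (x₁, y₁) of x² - 8y² = 1.
  Expand √8 as a continued fraction. a₀ = ⌊√8⌋ = 2; iterate m_{k+1} = d_k·a_k − m_k, d_{k+1} = (8 − m_{k+1}²)/d_k, a_{k+1} = ⌊(a₀ + m_{k+1})/d_{k+1}⌋ (starting m₀ = 0, d₀ = 1), with convergents p_k = a_k·p_{k-1} + p_{k-2}, q_k = a_k·q_{k-1} + q_{k-2} (p₋₁ = 1, q₋₁ = 0):
  k = 0: a₀ = 2; p₀/q₀ = 2/1; p₀² − 8·q₀² = 4 − 8 = -4.
  k = 1: m = 2, d = 4, a = ⌊(2 + 2)/4⌋ = 1; p/q = (1·2 + 1)/(1·1 + 0) = 3/1; p² − 8·q² = 9 − 8 = 1.
  The first convergent with p² − 8·q² = 1 gives the fundamental solution (x₁, y₁) = (3, 1).
Step 2: Apply the recurrence (x_{n+1}, y_{n+1}) = (x₁x_n + 8y₁y_n, x₁y_n + y₁x_n) repeatedly.
  From (x_1, y_1) = (3, 1): x_2 = 3·3 + 8·1·1 = 17; y_2 = 3·1 + 1·3 = 6.
  From (x_2, y_2) = (17, 6): x_3 = 3·17 + 8·1·6 = 99; y_3 = 3·6 + 1·17 = 35.
  From (x_3, y_3) = (99, 35): x_4 = 3·99 + 8·1·35 = 577; y_4 = 3·35 + 1·99 = 204.
  From (x_4, y_4) = (577, 204): x_5 = 3·577 + 8·1·204 = 3363; y_5 = 3·204 + 1·577 = 1189.
  From (x_5, y_5) = (3363, 1189): x_6 = 3·3363 + 8·1·1189 = 19601; y_6 = 3·1189 + 1·3363 = 6930.
  From (x_6, y_6) = (19601, 6930): x_7 = 3·19601 + 8·1·6930 = 114243; y_7 = 3·6930 + 1·19601 = 40391.
Step 3: Verify x_7² - 8·y_7² = 13051463049 - 13051463048 = 1 (should be 1). ✓

(x_1, y_1) = (3, 1); (x_7, y_7) = (114243, 40391).


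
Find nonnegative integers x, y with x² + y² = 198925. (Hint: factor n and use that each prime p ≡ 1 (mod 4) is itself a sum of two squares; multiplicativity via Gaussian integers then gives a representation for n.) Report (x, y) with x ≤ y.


Step 1: Factor n = 198925 = 5^2 · 73 · 109.
Step 2: Check the mod-4 condition on each prime factor: 5 ≡ 1 (mod 4), exponent 2; 73 ≡ 1 (mod 4), exponent 1; 109 ≡ 1 (mod 4), exponent 1.
All primes ≡ 3 (mod 4) appear to even exponent (or don't appear), so by the two-squares theorem n IS expressible as a sum of two squares.
Step 3: Build a representation. Group n = k² · m with k = 5 and m = 73 · 109 = 7957 (a product of primes ≡ 1 (mod 4)); a representation of m scales to one of n via (k·x)² + (k·y)² = k²(x² + y²). Each prime p ≡ 1 (mod 4) is itself a sum of two squares; find a² by testing p − a² for a perfect square:
  73: 73 − 1² = 72, 73 − 2² = 69, 73 − 3² = 64 = 8² ⇒ 73 = 3² + 8².
  109: 109 − 1² = 108, 109 − 2² = 105, 109 − 3² = 100 = 10² ⇒ 109 = 3² + 10².
  Combine using the Brahmagupta–Fibonacci identity (a² + b²)(c² + d²) = (ac − bd)² + (ad + bc)² = (ac + bd)² + (ad − bc)²:
  73 · 109 = 7957: from (3² + 8²)(3² + 10²), take (3·3 − 8·10, 3·10 + 8·3) = (9 − 80, 30 + 24) = (-71, 54); dropping signs (only squares matter) gives (71, 54); check 71² + 54² = 5041 + 2916 = 7957 ✓.
  Scale by k = 5: (5·71, 5·54) = (355, 270).
Step 4: Order so x ≤ y and verify: 270² + 355² = 72900 + 126025 = 198925 = n. ✓

n = 198925 = 270² + 355² (one valid representation with x ≤ y).


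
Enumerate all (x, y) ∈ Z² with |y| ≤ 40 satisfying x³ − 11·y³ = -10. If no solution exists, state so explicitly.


The equation is x³ - 11y³ = -10. For fixed y, x³ = 11·y³ − 10, so a solution requires the RHS to be a perfect cube.
Strategy: iterate y from -40 to 40, compute RHS = 11·y³ − 10, and check whether it is a (positive or negative) perfect cube.
Check small values of y:
  y = 0: RHS = -10 is not a perfect cube.
  y = 1: RHS = 1 = (1)³ ⇒ x = 1 works.
  y = -1: RHS = -21 is not a perfect cube.
  y = 2: RHS = 78 is not a perfect cube.
  y = -2: RHS = -98 is not a perfect cube.
  y = 3: RHS = 287 is not a perfect cube.
  y = -3: RHS = -307 is not a perfect cube.
Continuing the search up to |y| = 40 finds no further solutions beyond those listed.
Collected solutions: (1, 1).

Solutions (with |y| ≤ 40): (1, 1).


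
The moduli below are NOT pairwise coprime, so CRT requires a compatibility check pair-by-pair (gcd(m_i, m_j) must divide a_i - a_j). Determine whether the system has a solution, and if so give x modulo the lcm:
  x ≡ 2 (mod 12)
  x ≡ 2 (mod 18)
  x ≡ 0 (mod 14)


Moduli 12, 18, 14 are not pairwise coprime, so CRT works modulo lcm(m_i) when all pairwise compatibility conditions hold.
Pairwise compatibility: gcd(m_i, m_j) must divide a_i - a_j for every pair.
Merge one congruence at a time:
  Start: x ≡ 2 (mod 12).
  Combine with x ≡ 2 (mod 18): gcd(12, 18) = 6; 2 - 2 = 0, which IS divisible by 6, so compatible.
    Write x = 2 + 12·t and substitute into x ≡ 2 (mod 18): 12·t ≡ 2 − 2 = 0 (mod 18).
    Divide the congruence (and modulus) by g = 6: 2·t ≡ 0 (mod 3).
    The inverse of 2 mod 3 is 2 (since 2·2 = 4 = 1·3 + 1), so t ≡ 2·0 = 0 ≡ 0 (mod 3).
    Then x = 2 + 12·0 = 2, valid modulo lcm(12, 18) = 36: x ≡ 2 (mod 36).
  Combine with x ≡ 0 (mod 14): gcd(36, 14) = 2; 0 - 2 = -2, which IS divisible by 2, so compatible.
    Write x = 2 + 36·t and substitute into x ≡ 0 (mod 14): 36·t ≡ 0 − 2 = -2 (mod 14).
    Divide the congruence (and modulus) by g = 2: 18·t ≡ -1 (mod 7).
    Reduce coefficients mod 7: 4·t ≡ 6 (mod 7).
    The inverse of 4 mod 7 is 2 (since 4·2 = 8 = 1·7 + 1), so t ≡ 2·6 = 12 ≡ 5 (mod 7).
    Then x = 2 + 36·5 = 182, valid modulo lcm(36, 14) = 252: x ≡ 182 (mod 252).
Verify: 182 mod 12 = 2, 182 mod 18 = 2, 182 mod 14 = 0.

x ≡ 182 (mod 252).


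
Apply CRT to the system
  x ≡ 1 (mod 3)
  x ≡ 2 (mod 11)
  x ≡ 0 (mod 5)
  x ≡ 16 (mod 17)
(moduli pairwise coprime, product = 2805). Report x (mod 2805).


Product of moduli M = 3 · 11 · 5 · 17 = 2805.
Merge one congruence at a time:
  Start: x ≡ 1 (mod 3).
  Combine with x ≡ 2 (mod 11); new modulus lcm = 33.
    Write x = 1 + 3·t and substitute into x ≡ 2 (mod 11): 3·t ≡ 2 − 1 = 1 (mod 11).
    The inverse of 3 mod 11 is 4 (since 3·4 = 12 = 1·11 + 1), so t ≡ 4·1 = 4 ≡ 4 (mod 11).
    Then x = 1 + 3·4 = 13, valid modulo lcm(3, 11) = 33: x ≡ 13 (mod 33).
  Combine with x ≡ 0 (mod 5); new modulus lcm = 165.
    Write x = 13 + 33·t and substitute into x ≡ 0 (mod 5): 33·t ≡ 0 − 13 = -13 (mod 5).
    Reduce coefficients mod 5: 3·t ≡ 2 (mod 5).
    The inverse of 3 mod 5 is 2 (since 3·2 = 6 = 1·5 + 1), so t ≡ 2·2 = 4 ≡ 4 (mod 5).
    Then x = 13 + 33·4 = 145, valid modulo lcm(33, 5) = 165: x ≡ 145 (mod 165).
  Combine with x ≡ 16 (mod 17); new modulus lcm = 2805.
    Write x = 145 + 165·t and substitute into x ≡ 16 (mod 17): 165·t ≡ 16 − 145 = -129 (mod 17).
    Reduce coefficients mod 17: 12·t ≡ 7 (mod 17).
    The inverse of 12 mod 17 is 10 (since 12·10 = 120 = 7·17 + 1), so t ≡ 10·7 = 70 ≡ 2 (mod 17).
    Then x = 145 + 165·2 = 475, valid modulo lcm(165, 17) = 2805: x ≡ 475 (mod 2805).
Verify against each original: 475 mod 3 = 1, 475 mod 11 = 2, 475 mod 5 = 0, 475 mod 17 = 16.

x ≡ 475 (mod 2805).


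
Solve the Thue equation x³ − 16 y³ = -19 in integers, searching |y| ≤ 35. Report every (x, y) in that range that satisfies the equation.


The equation is x³ - 16y³ = -19. For fixed y, x³ = 16·y³ − 19, so a solution requires the RHS to be a perfect cube.
Strategy: iterate y from -35 to 35, compute RHS = 16·y³ − 19, and check whether it is a (positive or negative) perfect cube.
Check small values of y:
  y = 0: RHS = -19 is not a perfect cube.
  y = 1: RHS = -3 is not a perfect cube.
  y = -1: RHS = -35 is not a perfect cube.
  y = 2: RHS = 109 is not a perfect cube.
  y = -2: RHS = -147 is not a perfect cube.
  y = 3: RHS = 413 is not a perfect cube.
  y = -3: RHS = -451 is not a perfect cube.
Continuing the search up to |y| = 35 finds no solutions either.
No (x, y) in the scanned range satisfies the equation.

No integer solutions with |y| ≤ 35.


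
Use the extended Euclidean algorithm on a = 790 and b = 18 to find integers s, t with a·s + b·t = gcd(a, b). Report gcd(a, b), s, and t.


Euclidean algorithm on (790, 18) — divide until remainder is 0:
  790 = 43 · 18 + 16
  18 = 1 · 16 + 2
  16 = 8 · 2 + 0
gcd(790, 18) = 2.
Track Bezout coefficients alongside the remainders: start with r₀ = 790 = a·1 + b·0 (s = 1, t = 0) and r₁ = 18 = a·0 + b·1 (s = 0, t = 1); each new remainder r_{k+1} = r_{k-1} − q_k·r_k inherits s_{k+1} = s_{k-1} − q_k·s_k, t_{k+1} = t_{k-1} − q_k·t_k, so r_k = a·s_k + b·t_k at every step:
  q = 43: r = 16, s = 1 − 43·0 = 1, t = 0 − 43·1 = -43  (check: 790·1 + 18·(-43) = 16)
  q = 1: r = 2, s = 0 − 1·1 = -1, t = 1 − 1·(-43) = 44  (check: 790·(-1) + 18·44 = 2)
The row with r = 2 (the gcd) gives the Bezout coefficients s = -1, t = 44.
Result: 790 · (-1) + 18 · (44) = 2.

gcd(790, 18) = 2; s = -1, t = 44 (check: 790·(-1) + 18·44 = 2).


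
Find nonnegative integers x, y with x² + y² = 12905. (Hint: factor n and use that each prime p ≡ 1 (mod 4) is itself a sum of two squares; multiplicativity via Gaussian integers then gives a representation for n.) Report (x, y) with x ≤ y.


Step 1: Factor n = 12905 = 5 · 29 · 89.
Step 2: Check the mod-4 condition on each prime factor: 5 ≡ 1 (mod 4), exponent 1; 29 ≡ 1 (mod 4), exponent 1; 89 ≡ 1 (mod 4), exponent 1.
All primes ≡ 3 (mod 4) appear to even exponent (or don't appear), so by the two-squares theorem n IS expressible as a sum of two squares.
Step 3: Build a representation. Here n = 5 · 29 · 89 is a product of primes ≡ 1 (mod 4). Each prime p ≡ 1 (mod 4) is itself a sum of two squares; find a² by testing p − a² for a perfect square:
  5: 5 − 1² = 4 = 2² ⇒ 5 = 1² + 2².
  29: 29 − 1² = 28, 29 − 2² = 25 = 5² ⇒ 29 = 2² + 5².
  89: 89 − 1² = 88, 89 − 2² = 85, 89 − 3² = 80, 89 − 4² = 73, 89 − 5² = 64 = 8² ⇒ 89 = 5² + 8².
  Combine using the Brahmagupta–Fibonacci identity (a² + b²)(c² + d²) = (ac − bd)² + (ad + bc)² = (ac + bd)² + (ad − bc)²:
  5 · 29 = 145: from (1² + 2²)(2² + 5²), take (1·2 − 2·5, 1·5 + 2·2) = (2 − 10, 5 + 4) = (-8, 9); dropping signs (only squares matter) gives (8, 9); check 8² + 9² = 64 + 81 = 145 ✓.
  145 · 89 = 12905: from (8² + 9²)(5² + 8²), take (8·5 − 9·8, 8·8 + 9·5) = (40 − 72, 64 + 45) = (-32, 109); dropping signs (only squares matter) gives (32, 109); check 32² + 109² = 1024 + 11881 = 12905 ✓.
Step 4: Order so x ≤ y and verify: 32² + 109² = 1024 + 11881 = 12905 = n. ✓

n = 12905 = 32² + 109² (one valid representation with x ≤ y).


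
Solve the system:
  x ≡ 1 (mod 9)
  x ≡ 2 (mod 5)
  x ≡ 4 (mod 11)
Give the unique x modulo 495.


Moduli 9, 5, 11 are pairwise coprime; by CRT there is a unique solution modulo M = 9 · 5 · 11 = 495.
Solve pairwise, accumulating the modulus:
  Start with x ≡ 1 (mod 9).
  Combine with x ≡ 2 (mod 5): since gcd(9, 5) = 1, we get a unique residue mod 45.
    Write x = 1 + 9·t and substitute into x ≡ 2 (mod 5): 9·t ≡ 2 − 1 = 1 (mod 5).
    Reduce coefficients mod 5: 4·t ≡ 1 (mod 5).
    The inverse of 4 mod 5 is 4 (since 4·4 = 16 = 3·5 + 1), so t ≡ 4·1 = 4 ≡ 4 (mod 5).
    Then x = 1 + 9·4 = 37, valid modulo lcm(9, 5) = 45: x ≡ 37 (mod 45).
  Combine with x ≡ 4 (mod 11): since gcd(45, 11) = 1, we get a unique residue mod 495.
    Write x = 37 + 45·t and substitute into x ≡ 4 (mod 11): 45·t ≡ 4 − 37 = -33 (mod 11).
    Reduce coefficients mod 11: 1·t ≡ 0 (mod 11).
    So t ≡ 0 (mod 11).
    Then x = 37 + 45·0 = 37, valid modulo lcm(45, 11) = 495: x ≡ 37 (mod 495).
Verify: 37 mod 9 = 1 ✓, 37 mod 5 = 2 ✓, 37 mod 11 = 4 ✓.

x ≡ 37 (mod 495).


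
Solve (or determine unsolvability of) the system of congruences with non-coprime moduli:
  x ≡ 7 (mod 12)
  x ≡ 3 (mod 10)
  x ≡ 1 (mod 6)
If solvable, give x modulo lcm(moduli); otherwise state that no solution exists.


Moduli 12, 10, 6 are not pairwise coprime, so CRT works modulo lcm(m_i) when all pairwise compatibility conditions hold.
Pairwise compatibility: gcd(m_i, m_j) must divide a_i - a_j for every pair.
Merge one congruence at a time:
  Start: x ≡ 7 (mod 12).
  Combine with x ≡ 3 (mod 10): gcd(12, 10) = 2; 3 - 7 = -4, which IS divisible by 2, so compatible.
    Write x = 7 + 12·t and substitute into x ≡ 3 (mod 10): 12·t ≡ 3 − 7 = -4 (mod 10).
    Divide the congruence (and modulus) by g = 2: 6·t ≡ -2 (mod 5).
    Reduce coefficients mod 5: 1·t ≡ 3 (mod 5).
    So t ≡ 3 (mod 5).
    Then x = 7 + 12·3 = 43, valid modulo lcm(12, 10) = 60: x ≡ 43 (mod 60).
  Combine with x ≡ 1 (mod 6): gcd(60, 6) = 6; 1 - 43 = -42, which IS divisible by 6, so compatible.
    Write x = 43 + 60·t and substitute into x ≡ 1 (mod 6): 60·t ≡ 1 − 43 = -42 (mod 6).
    Divide the congruence (and modulus) by g = 6: 10·t ≡ -7 (mod 1).
    Modulo 1 every t works; take t = 0.
    Then x = 43 + 60·0 = 43, valid modulo lcm(60, 6) = 60: x ≡ 43 (mod 60).
Verify: 43 mod 12 = 7, 43 mod 10 = 3, 43 mod 6 = 1.

x ≡ 43 (mod 60).


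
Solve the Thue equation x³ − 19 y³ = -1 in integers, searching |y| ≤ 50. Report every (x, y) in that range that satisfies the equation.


The equation is x³ - 19y³ = -1. For fixed y, x³ = 19·y³ − 1, so a solution requires the RHS to be a perfect cube.
Strategy: iterate y from -50 to 50, compute RHS = 19·y³ − 1, and check whether it is a (positive or negative) perfect cube.
Check small values of y:
  y = 0: RHS = -1 = (-1)³ ⇒ x = -1 works.
  y = 1: RHS = 18 is not a perfect cube.
  y = -1: RHS = -20 is not a perfect cube.
  y = 2: RHS = 151 is not a perfect cube.
  y = -2: RHS = -153 is not a perfect cube.
  y = 3: RHS = 512 = (8)³ ⇒ x = 8 works.
  y = -3: RHS = -514 is not a perfect cube.
Continuing the search up to |y| = 50 finds no further solutions beyond those listed.
Collected solutions: (-1, 0), (8, 3).

Solutions (with |y| ≤ 50): (-1, 0), (8, 3).


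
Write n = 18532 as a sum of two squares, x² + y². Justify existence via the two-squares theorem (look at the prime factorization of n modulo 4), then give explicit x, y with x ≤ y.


Step 1: Factor n = 18532 = 2^2 · 41 · 113.
Step 2: Check the mod-4 condition on each prime factor: 2 = 2 (special); 41 ≡ 1 (mod 4), exponent 1; 113 ≡ 1 (mod 4), exponent 1.
All primes ≡ 3 (mod 4) appear to even exponent (or don't appear), so by the two-squares theorem n IS expressible as a sum of two squares.
Step 3: Build a representation. Group n = k² · m with k = 2 and m = 41 · 113 = 4633 (a product of primes ≡ 1 (mod 4)); a representation of m scales to one of n via (k·x)² + (k·y)² = k²(x² + y²). Each prime p ≡ 1 (mod 4) is itself a sum of two squares; find a² by testing p − a² for a perfect square:
  41: 41 − 1² = 40, 41 − 2² = 37, 41 − 3² = 32, 41 − 4² = 25 = 5² ⇒ 41 = 4² + 5².
  113: 113 − 1² = 112, 113 − 2² = 109, 113 − 3² = 104, 113 − 4² = 97, 113 − 5² = 88, 113 − 6² = 77, 113 − 7² = 64 = 8² ⇒ 113 = 7² + 8².
  Combine using the Brahmagupta–Fibonacci identity (a² + b²)(c² + d²) = (ac − bd)² + (ad + bc)² = (ac + bd)² + (ad − bc)²:
  41 · 113 = 4633: from (4² + 5²)(7² + 8²), take (4·7 − 5·8, 4·8 + 5·7) = (28 − 40, 32 + 35) = (-12, 67); dropping signs (only squares matter) gives (12, 67); check 12² + 67² = 144 + 4489 = 4633 ✓.
  Scale by k = 2: (2·12, 2·67) = (24, 134).
Step 4: Order so x ≤ y and verify: 24² + 134² = 576 + 17956 = 18532 = n. ✓

n = 18532 = 24² + 134² (one valid representation with x ≤ y).


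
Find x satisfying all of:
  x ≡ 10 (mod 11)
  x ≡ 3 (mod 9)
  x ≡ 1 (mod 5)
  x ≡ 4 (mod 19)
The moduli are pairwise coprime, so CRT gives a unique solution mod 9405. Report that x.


Product of moduli M = 11 · 9 · 5 · 19 = 9405.
Merge one congruence at a time:
  Start: x ≡ 10 (mod 11).
  Combine with x ≡ 3 (mod 9); new modulus lcm = 99.
    Write x = 10 + 11·t and substitute into x ≡ 3 (mod 9): 11·t ≡ 3 − 10 = -7 (mod 9).
    Reduce coefficients mod 9: 2·t ≡ 2 (mod 9).
    The inverse of 2 mod 9 is 5 (since 2·5 = 10 = 1·9 + 1), so t ≡ 5·2 = 10 ≡ 1 (mod 9).
    Then x = 10 + 11·1 = 21, valid modulo lcm(11, 9) = 99: x ≡ 21 (mod 99).
  Combine with x ≡ 1 (mod 5); new modulus lcm = 495.
    Write x = 21 + 99·t and substitute into x ≡ 1 (mod 5): 99·t ≡ 1 − 21 = -20 (mod 5).
    Reduce coefficients mod 5: 4·t ≡ 0 (mod 5).
    The inverse of 4 mod 5 is 4 (since 4·4 = 16 = 3·5 + 1), so t ≡ 4·0 = 0 ≡ 0 (mod 5).
    Then x = 21 + 99·0 = 21, valid modulo lcm(99, 5) = 495: x ≡ 21 (mod 495).
  Combine with x ≡ 4 (mod 19); new modulus lcm = 9405.
    Write x = 21 + 495·t and substitute into x ≡ 4 (mod 19): 495·t ≡ 4 − 21 = -17 (mod 19).
    Reduce coefficients mod 19: 1·t ≡ 2 (mod 19).
    So t ≡ 2 (mod 19).
    Then x = 21 + 495·2 = 1011, valid modulo lcm(495, 19) = 9405: x ≡ 1011 (mod 9405).
Verify against each original: 1011 mod 11 = 10, 1011 mod 9 = 3, 1011 mod 5 = 1, 1011 mod 19 = 4.

x ≡ 1011 (mod 9405).


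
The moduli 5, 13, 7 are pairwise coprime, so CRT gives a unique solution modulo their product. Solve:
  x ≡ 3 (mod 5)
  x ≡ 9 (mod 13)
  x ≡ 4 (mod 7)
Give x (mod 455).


Moduli 5, 13, 7 are pairwise coprime; by CRT there is a unique solution modulo M = 5 · 13 · 7 = 455.
Solve pairwise, accumulating the modulus:
  Start with x ≡ 3 (mod 5).
  Combine with x ≡ 9 (mod 13): since gcd(5, 13) = 1, we get a unique residue mod 65.
    Write x = 3 + 5·t and substitute into x ≡ 9 (mod 13): 5·t ≡ 9 − 3 = 6 (mod 13).
    The inverse of 5 mod 13 is 8 (since 5·8 = 40 = 3·13 + 1), so t ≡ 8·6 = 48 ≡ 9 (mod 13).
    Then x = 3 + 5·9 = 48, valid modulo lcm(5, 13) = 65: x ≡ 48 (mod 65).
  Combine with x ≡ 4 (mod 7): since gcd(65, 7) = 1, we get a unique residue mod 455.
    Write x = 48 + 65·t and substitute into x ≡ 4 (mod 7): 65·t ≡ 4 − 48 = -44 (mod 7).
    Reduce coefficients mod 7: 2·t ≡ 5 (mod 7).
    The inverse of 2 mod 7 is 4 (since 2·4 = 8 = 1·7 + 1), so t ≡ 4·5 = 20 ≡ 6 (mod 7).
    Then x = 48 + 65·6 = 438, valid modulo lcm(65, 7) = 455: x ≡ 438 (mod 455).
Verify: 438 mod 5 = 3 ✓, 438 mod 13 = 9 ✓, 438 mod 7 = 4 ✓.

x ≡ 438 (mod 455).


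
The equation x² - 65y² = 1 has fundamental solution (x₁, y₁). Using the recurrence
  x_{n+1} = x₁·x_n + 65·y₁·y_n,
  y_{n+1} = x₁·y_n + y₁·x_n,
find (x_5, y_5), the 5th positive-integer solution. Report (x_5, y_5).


Step 1: Find the fundamental solution (x₁, y₁) of x² - 65y² = 1.
  Expand √65 as a continued fraction. a₀ = ⌊√65⌋ = 8; iterate m_{k+1} = d_k·a_k − m_k, d_{k+1} = (65 − m_{k+1}²)/d_k, a_{k+1} = ⌊(a₀ + m_{k+1})/d_{k+1}⌋ (starting m₀ = 0, d₀ = 1), with convergents p_k = a_k·p_{k-1} + p_{k-2}, q_k = a_k·q_{k-1} + q_{k-2} (p₋₁ = 1, q₋₁ = 0):
  k = 0: a₀ = 8; p₀/q₀ = 8/1; p₀² − 65·q₀² = 64 − 65 = -1.
  k = 1: m = 8, d = 1, a = ⌊(8 + 8)/1⌋ = 16; p/q = (16·8 + 1)/(16·1 + 0) = 129/16; p² − 65·q² = 16641 − 16640 = 1.
  The first convergent with p² − 65·q² = 1 gives the fundamental solution (x₁, y₁) = (129, 16).
Step 2: Apply the recurrence (x_{n+1}, y_{n+1}) = (x₁x_n + 65y₁y_n, x₁y_n + y₁x_n) repeatedly.
  From (x_1, y_1) = (129, 16): x_2 = 129·129 + 65·16·16 = 33281; y_2 = 129·16 + 16·129 = 4128.
  From (x_2, y_2) = (33281, 4128): x_3 = 129·33281 + 65·16·4128 = 8586369; y_3 = 129·4128 + 16·33281 = 1065008.
  From (x_3, y_3) = (8586369, 1065008): x_4 = 129·8586369 + 65·16·1065008 = 2215249921; y_4 = 129·1065008 + 16·8586369 = 274767936.
  From (x_4, y_4) = (2215249921, 274767936): x_5 = 129·2215249921 + 65·16·274767936 = 571525893249; y_5 = 129·274767936 + 16·2215249921 = 70889062480.
Step 3: Verify x_5² - 65·y_5² = 326641846654067343776001 - 326641846654067343776000 = 1 (should be 1). ✓

(x_1, y_1) = (129, 16); (x_5, y_5) = (571525893249, 70889062480).


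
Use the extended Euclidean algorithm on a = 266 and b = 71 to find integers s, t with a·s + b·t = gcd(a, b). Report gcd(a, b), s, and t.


Euclidean algorithm on (266, 71) — divide until remainder is 0:
  266 = 3 · 71 + 53
  71 = 1 · 53 + 18
  53 = 2 · 18 + 17
  18 = 1 · 17 + 1
  17 = 17 · 1 + 0
gcd(266, 71) = 1.
Track Bezout coefficients alongside the remainders: start with r₀ = 266 = a·1 + b·0 (s = 1, t = 0) and r₁ = 71 = a·0 + b·1 (s = 0, t = 1); each new remainder r_{k+1} = r_{k-1} − q_k·r_k inherits s_{k+1} = s_{k-1} − q_k·s_k, t_{k+1} = t_{k-1} − q_k·t_k, so r_k = a·s_k + b·t_k at every step:
  q = 3: r = 53, s = 1 − 3·0 = 1, t = 0 − 3·1 = -3  (check: 266·1 + 71·(-3) = 53)
  q = 1: r = 18, s = 0 − 1·1 = -1, t = 1 − 1·(-3) = 4  (check: 266·(-1) + 71·4 = 18)
  q = 2: r = 17, s = 1 − 2·(-1) = 3, t = -3 − 2·4 = -11  (check: 266·3 + 71·(-11) = 17)
  q = 1: r = 1, s = -1 − 1·3 = -4, t = 4 − 1·(-11) = 15  (check: 266·(-4) + 71·15 = 1)
The row with r = 1 (the gcd) gives the Bezout coefficients s = -4, t = 15.
Result: 266 · (-4) + 71 · (15) = 1.

gcd(266, 71) = 1; s = -4, t = 15 (check: 266·(-4) + 71·15 = 1).


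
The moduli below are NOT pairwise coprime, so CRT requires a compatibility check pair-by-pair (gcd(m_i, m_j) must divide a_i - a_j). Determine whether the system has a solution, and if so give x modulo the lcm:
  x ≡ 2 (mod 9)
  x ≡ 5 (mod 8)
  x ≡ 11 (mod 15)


Moduli 9, 8, 15 are not pairwise coprime, so CRT works modulo lcm(m_i) when all pairwise compatibility conditions hold.
Pairwise compatibility: gcd(m_i, m_j) must divide a_i - a_j for every pair.
Merge one congruence at a time:
  Start: x ≡ 2 (mod 9).
  Combine with x ≡ 5 (mod 8): gcd(9, 8) = 1; 5 - 2 = 3, which IS divisible by 1, so compatible.
    Write x = 2 + 9·t and substitute into x ≡ 5 (mod 8): 9·t ≡ 5 − 2 = 3 (mod 8).
    Reduce coefficients mod 8: 1·t ≡ 3 (mod 8).
    So t ≡ 3 (mod 8).
    Then x = 2 + 9·3 = 29, valid modulo lcm(9, 8) = 72: x ≡ 29 (mod 72).
  Combine with x ≡ 11 (mod 15): gcd(72, 15) = 3; 11 - 29 = -18, which IS divisible by 3, so compatible.
    Write x = 29 + 72·t and substitute into x ≡ 11 (mod 15): 72·t ≡ 11 − 29 = -18 (mod 15).
    Divide the congruence (and modulus) by g = 3: 24·t ≡ -6 (mod 5).
    Reduce coefficients mod 5: 4·t ≡ 4 (mod 5).
    The inverse of 4 mod 5 is 4 (since 4·4 = 16 = 3·5 + 1), so t ≡ 4·4 = 16 ≡ 1 (mod 5).
    Then x = 29 + 72·1 = 101, valid modulo lcm(72, 15) = 360: x ≡ 101 (mod 360).
Verify: 101 mod 9 = 2, 101 mod 8 = 5, 101 mod 15 = 11.

x ≡ 101 (mod 360).


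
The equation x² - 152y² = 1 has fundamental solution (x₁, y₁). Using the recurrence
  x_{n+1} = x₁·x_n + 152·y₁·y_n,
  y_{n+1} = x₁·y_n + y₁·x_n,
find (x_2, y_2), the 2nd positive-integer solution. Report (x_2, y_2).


Step 1: Find the fundamental solution (x₁, y₁) of x² - 152y² = 1.
  Expand √152 as a continued fraction. a₀ = ⌊√152⌋ = 12; iterate m_{k+1} = d_k·a_k − m_k, d_{k+1} = (152 − m_{k+1}²)/d_k, a_{k+1} = ⌊(a₀ + m_{k+1})/d_{k+1}⌋ (starting m₀ = 0, d₀ = 1), with convergents p_k = a_k·p_{k-1} + p_{k-2}, q_k = a_k·q_{k-1} + q_{k-2} (p₋₁ = 1, q₋₁ = 0):
  k = 0: a₀ = 12; p₀/q₀ = 12/1; p₀² − 152·q₀² = 144 − 152 = -8.
  k = 1: m = 12, d = 8, a = ⌊(12 + 12)/8⌋ = 3; p/q = (3·12 + 1)/(3·1 + 0) = 37/3; p² − 152·q² = 1369 − 1368 = 1.
  The first convergent with p² − 152·q² = 1 gives the fundamental solution (x₁, y₁) = (37, 3).
Step 2: Apply the recurrence (x_{n+1}, y_{n+1}) = (x₁x_n + 152y₁y_n, x₁y_n + y₁x_n) repeatedly.
  From (x_1, y_1) = (37, 3): x_2 = 37·37 + 152·3·3 = 2737; y_2 = 37·3 + 3·37 = 222.
Step 3: Verify x_2² - 152·y_2² = 7491169 - 7491168 = 1 (should be 1). ✓

(x_1, y_1) = (37, 3); (x_2, y_2) = (2737, 222).


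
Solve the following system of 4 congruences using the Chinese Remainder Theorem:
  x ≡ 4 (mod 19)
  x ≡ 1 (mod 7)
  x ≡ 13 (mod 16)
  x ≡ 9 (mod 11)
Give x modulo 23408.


Product of moduli M = 19 · 7 · 16 · 11 = 23408.
Merge one congruence at a time:
  Start: x ≡ 4 (mod 19).
  Combine with x ≡ 1 (mod 7); new modulus lcm = 133.
    Write x = 4 + 19·t and substitute into x ≡ 1 (mod 7): 19·t ≡ 1 − 4 = -3 (mod 7).
    Reduce coefficients mod 7: 5·t ≡ 4 (mod 7).
    The inverse of 5 mod 7 is 3 (since 5·3 = 15 = 2·7 + 1), so t ≡ 3·4 = 12 ≡ 5 (mod 7).
    Then x = 4 + 19·5 = 99, valid modulo lcm(19, 7) = 133: x ≡ 99 (mod 133).
  Combine with x ≡ 13 (mod 16); new modulus lcm = 2128.
    Write x = 99 + 133·t and substitute into x ≡ 13 (mod 16): 133·t ≡ 13 − 99 = -86 (mod 16).
    Reduce coefficients mod 16: 5·t ≡ 10 (mod 16).
    The inverse of 5 mod 16 is 13 (since 5·13 = 65 = 4·16 + 1), so t ≡ 13·10 = 130 ≡ 2 (mod 16).
    Then x = 99 + 133·2 = 365, valid modulo lcm(133, 16) = 2128: x ≡ 365 (mod 2128).
  Combine with x ≡ 9 (mod 11); new modulus lcm = 23408.
    Write x = 365 + 2128·t and substitute into x ≡ 9 (mod 11): 2128·t ≡ 9 − 365 = -356 (mod 11).
    Reduce coefficients mod 11: 5·t ≡ 7 (mod 11).
    The inverse of 5 mod 11 is 9 (since 5·9 = 45 = 4·11 + 1), so t ≡ 9·7 = 63 ≡ 8 (mod 11).
    Then x = 365 + 2128·8 = 17389, valid modulo lcm(2128, 11) = 23408: x ≡ 17389 (mod 23408).
Verify against each original: 17389 mod 19 = 4, 17389 mod 7 = 1, 17389 mod 16 = 13, 17389 mod 11 = 9.

x ≡ 17389 (mod 23408).


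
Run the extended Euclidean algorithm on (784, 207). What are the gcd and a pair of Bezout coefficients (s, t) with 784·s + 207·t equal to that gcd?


Euclidean algorithm on (784, 207) — divide until remainder is 0:
  784 = 3 · 207 + 163
  207 = 1 · 163 + 44
  163 = 3 · 44 + 31
  44 = 1 · 31 + 13
  31 = 2 · 13 + 5
  13 = 2 · 5 + 3
  5 = 1 · 3 + 2
  3 = 1 · 2 + 1
  2 = 2 · 1 + 0
gcd(784, 207) = 1.
Track Bezout coefficients alongside the remainders: start with r₀ = 784 = a·1 + b·0 (s = 1, t = 0) and r₁ = 207 = a·0 + b·1 (s = 0, t = 1); each new remainder r_{k+1} = r_{k-1} − q_k·r_k inherits s_{k+1} = s_{k-1} − q_k·s_k, t_{k+1} = t_{k-1} − q_k·t_k, so r_k = a·s_k + b·t_k at every step:
  q = 3: r = 163, s = 1 − 3·0 = 1, t = 0 − 3·1 = -3  (check: 784·1 + 207·(-3) = 163)
  q = 1: r = 44, s = 0 − 1·1 = -1, t = 1 − 1·(-3) = 4  (check: 784·(-1) + 207·4 = 44)
  q = 3: r = 31, s = 1 − 3·(-1) = 4, t = -3 − 3·4 = -15  (check: 784·4 + 207·(-15) = 31)
  q = 1: r = 13, s = -1 − 1·4 = -5, t = 4 − 1·(-15) = 19  (check: 784·(-5) + 207·19 = 13)
  q = 2: r = 5, s = 4 − 2·(-5) = 14, t = -15 − 2·19 = -53  (check: 784·14 + 207·(-53) = 5)
  q = 2: r = 3, s = -5 − 2·14 = -33, t = 19 − 2·(-53) = 125  (check: 784·(-33) + 207·125 = 3)
  q = 1: r = 2, s = 14 − 1·(-33) = 47, t = -53 − 1·125 = -178  (check: 784·47 + 207·(-178) = 2)
  q = 1: r = 1, s = -33 − 1·47 = -80, t = 125 − 1·(-178) = 303  (check: 784·(-80) + 207·303 = 1)
The row with r = 1 (the gcd) gives the Bezout coefficients s = -80, t = 303.
Result: 784 · (-80) + 207 · (303) = 1.

gcd(784, 207) = 1; s = -80, t = 303 (check: 784·(-80) + 207·303 = 1).


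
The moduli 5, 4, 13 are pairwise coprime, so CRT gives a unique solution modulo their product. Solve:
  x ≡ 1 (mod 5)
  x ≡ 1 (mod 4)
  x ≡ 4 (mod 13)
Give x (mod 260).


Moduli 5, 4, 13 are pairwise coprime; by CRT there is a unique solution modulo M = 5 · 4 · 13 = 260.
Solve pairwise, accumulating the modulus:
  Start with x ≡ 1 (mod 5).
  Combine with x ≡ 1 (mod 4): since gcd(5, 4) = 1, we get a unique residue mod 20.
    Write x = 1 + 5·t and substitute into x ≡ 1 (mod 4): 5·t ≡ 1 − 1 = 0 (mod 4).
    Reduce coefficients mod 4: 1·t ≡ 0 (mod 4).
    So t ≡ 0 (mod 4).
    Then x = 1 + 5·0 = 1, valid modulo lcm(5, 4) = 20: x ≡ 1 (mod 20).
  Combine with x ≡ 4 (mod 13): since gcd(20, 13) = 1, we get a unique residue mod 260.
    Write x = 1 + 20·t and substitute into x ≡ 4 (mod 13): 20·t ≡ 4 − 1 = 3 (mod 13).
    Reduce coefficients mod 13: 7·t ≡ 3 (mod 13).
    The inverse of 7 mod 13 is 2 (since 7·2 = 14 = 1·13 + 1), so t ≡ 2·3 = 6 ≡ 6 (mod 13).
    Then x = 1 + 20·6 = 121, valid modulo lcm(20, 13) = 260: x ≡ 121 (mod 260).
Verify: 121 mod 5 = 1 ✓, 121 mod 4 = 1 ✓, 121 mod 13 = 4 ✓.

x ≡ 121 (mod 260).


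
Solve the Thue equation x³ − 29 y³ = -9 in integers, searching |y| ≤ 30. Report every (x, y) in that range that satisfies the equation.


The equation is x³ - 29y³ = -9. For fixed y, x³ = 29·y³ − 9, so a solution requires the RHS to be a perfect cube.
Strategy: iterate y from -30 to 30, compute RHS = 29·y³ − 9, and check whether it is a (positive or negative) perfect cube.
Check small values of y:
  y = 0: RHS = -9 is not a perfect cube.
  y = 1: RHS = 20 is not a perfect cube.
  y = -1: RHS = -38 is not a perfect cube.
  y = 2: RHS = 223 is not a perfect cube.
  y = -2: RHS = -241 is not a perfect cube.
  y = 3: RHS = 774 is not a perfect cube.
  y = -3: RHS = -792 is not a perfect cube.
Continuing the search up to |y| = 30 finds no solutions either.
No (x, y) in the scanned range satisfies the equation.

No integer solutions with |y| ≤ 30.


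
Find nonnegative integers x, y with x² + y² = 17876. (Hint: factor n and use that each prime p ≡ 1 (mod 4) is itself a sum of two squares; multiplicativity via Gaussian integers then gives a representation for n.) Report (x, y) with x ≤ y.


Step 1: Factor n = 17876 = 2^2 · 41 · 109.
Step 2: Check the mod-4 condition on each prime factor: 2 = 2 (special); 41 ≡ 1 (mod 4), exponent 1; 109 ≡ 1 (mod 4), exponent 1.
All primes ≡ 3 (mod 4) appear to even exponent (or don't appear), so by the two-squares theorem n IS expressible as a sum of two squares.
Step 3: Build a representation. Group n = k² · m with k = 2 and m = 41 · 109 = 4469 (a product of primes ≡ 1 (mod 4)); a representation of m scales to one of n via (k·x)² + (k·y)² = k²(x² + y²). Each prime p ≡ 1 (mod 4) is itself a sum of two squares; find a² by testing p − a² for a perfect square:
  41: 41 − 1² = 40, 41 − 2² = 37, 41 − 3² = 32, 41 − 4² = 25 = 5² ⇒ 41 = 4² + 5².
  109: 109 − 1² = 108, 109 − 2² = 105, 109 − 3² = 100 = 10² ⇒ 109 = 3² + 10².
  Combine using the Brahmagupta–Fibonacci identity (a² + b²)(c² + d²) = (ac − bd)² + (ad + bc)² = (ac + bd)² + (ad − bc)²:
  41 · 109 = 4469: from (4² + 5²)(3² + 10²), take (4·3 − 5·10, 4·10 + 5·3) = (12 − 50, 40 + 15) = (-38, 55); dropping signs (only squares matter) gives (38, 55); check 38² + 55² = 1444 + 3025 = 4469 ✓.
  Scale by k = 2: (2·38, 2·55) = (76, 110).
Step 4: Order so x ≤ y and verify: 76² + 110² = 5776 + 12100 = 17876 = n. ✓

n = 17876 = 76² + 110² (one valid representation with x ≤ y).


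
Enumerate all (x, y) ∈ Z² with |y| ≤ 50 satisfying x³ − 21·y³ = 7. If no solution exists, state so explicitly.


The equation is x³ - 21y³ = 7. For fixed y, x³ = 21·y³ + 7, so a solution requires the RHS to be a perfect cube.
Strategy: iterate y from -50 to 50, compute RHS = 21·y³ + 7, and check whether it is a (positive or negative) perfect cube.
Check small values of y:
  y = 0: RHS = 7 is not a perfect cube.
  y = 1: RHS = 28 is not a perfect cube.
  y = -1: RHS = -14 is not a perfect cube.
  y = 2: RHS = 175 is not a perfect cube.
  y = -2: RHS = -161 is not a perfect cube.
  y = 3: RHS = 574 is not a perfect cube.
  y = -3: RHS = -560 is not a perfect cube.
Continuing the search up to |y| = 50 finds no solutions either.
No (x, y) in the scanned range satisfies the equation.

No integer solutions with |y| ≤ 50.


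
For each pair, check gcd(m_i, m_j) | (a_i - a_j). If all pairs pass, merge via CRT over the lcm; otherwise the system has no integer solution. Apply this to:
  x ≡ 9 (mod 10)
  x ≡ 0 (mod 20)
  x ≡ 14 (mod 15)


Moduli 10, 20, 15 are not pairwise coprime, so CRT works modulo lcm(m_i) when all pairwise compatibility conditions hold.
Pairwise compatibility: gcd(m_i, m_j) must divide a_i - a_j for every pair.
Merge one congruence at a time:
  Start: x ≡ 9 (mod 10).
  Combine with x ≡ 0 (mod 20): gcd(10, 20) = 10, and 0 - 9 = -9 is NOT divisible by 10.
    ⇒ system is inconsistent (no integer solution).

No solution (the system is inconsistent).


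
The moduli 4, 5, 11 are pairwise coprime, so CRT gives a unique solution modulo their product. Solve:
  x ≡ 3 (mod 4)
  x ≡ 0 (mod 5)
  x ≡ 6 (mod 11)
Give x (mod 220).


Moduli 4, 5, 11 are pairwise coprime; by CRT there is a unique solution modulo M = 4 · 5 · 11 = 220.
Solve pairwise, accumulating the modulus:
  Start with x ≡ 3 (mod 4).
  Combine with x ≡ 0 (mod 5): since gcd(4, 5) = 1, we get a unique residue mod 20.
    Write x = 3 + 4·t and substitute into x ≡ 0 (mod 5): 4·t ≡ 0 − 3 = -3 (mod 5).
    Reduce coefficients mod 5: 4·t ≡ 2 (mod 5).
    The inverse of 4 mod 5 is 4 (since 4·4 = 16 = 3·5 + 1), so t ≡ 4·2 = 8 ≡ 3 (mod 5).
    Then x = 3 + 4·3 = 15, valid modulo lcm(4, 5) = 20: x ≡ 15 (mod 20).
  Combine with x ≡ 6 (mod 11): since gcd(20, 11) = 1, we get a unique residue mod 220.
    Write x = 15 + 20·t and substitute into x ≡ 6 (mod 11): 20·t ≡ 6 − 15 = -9 (mod 11).
    Reduce coefficients mod 11: 9·t ≡ 2 (mod 11).
    The inverse of 9 mod 11 is 5 (since 9·5 = 45 = 4·11 + 1), so t ≡ 5·2 = 10 ≡ 10 (mod 11).
    Then x = 15 + 20·10 = 215, valid modulo lcm(20, 11) = 220: x ≡ 215 (mod 220).
Verify: 215 mod 4 = 3 ✓, 215 mod 5 = 0 ✓, 215 mod 11 = 6 ✓.

x ≡ 215 (mod 220).


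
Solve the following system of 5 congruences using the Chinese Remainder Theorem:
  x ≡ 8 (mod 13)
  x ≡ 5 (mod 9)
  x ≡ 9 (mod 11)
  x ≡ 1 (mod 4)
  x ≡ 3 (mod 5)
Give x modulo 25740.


Product of moduli M = 13 · 9 · 11 · 4 · 5 = 25740.
Merge one congruence at a time:
  Start: x ≡ 8 (mod 13).
  Combine with x ≡ 5 (mod 9); new modulus lcm = 117.
    Write x = 8 + 13·t and substitute into x ≡ 5 (mod 9): 13·t ≡ 5 − 8 = -3 (mod 9).
    Reduce coefficients mod 9: 4·t ≡ 6 (mod 9).
    The inverse of 4 mod 9 is 7 (since 4·7 = 28 = 3·9 + 1), so t ≡ 7·6 = 42 ≡ 6 (mod 9).
    Then x = 8 + 13·6 = 86, valid modulo lcm(13, 9) = 117: x ≡ 86 (mod 117).
  Combine with x ≡ 9 (mod 11); new modulus lcm = 1287.
    Write x = 86 + 117·t and substitute into x ≡ 9 (mod 11): 117·t ≡ 9 − 86 = -77 (mod 11).
    Reduce coefficients mod 11: 7·t ≡ 0 (mod 11).
    The inverse of 7 mod 11 is 8 (since 7·8 = 56 = 5·11 + 1), so t ≡ 8·0 = 0 ≡ 0 (mod 11).
    Then x = 86 + 117·0 = 86, valid modulo lcm(117, 11) = 1287: x ≡ 86 (mod 1287).
  Combine with x ≡ 1 (mod 4); new modulus lcm = 5148.
    Write x = 86 + 1287·t and substitute into x ≡ 1 (mod 4): 1287·t ≡ 1 − 86 = -85 (mod 4).
    Reduce coefficients mod 4: 3·t ≡ 3 (mod 4).
    The inverse of 3 mod 4 is 3 (since 3·3 = 9 = 2·4 + 1), so t ≡ 3·3 = 9 ≡ 1 (mod 4).
    Then x = 86 + 1287·1 = 1373, valid modulo lcm(1287, 4) = 5148: x ≡ 1373 (mod 5148).
  Combine with x ≡ 3 (mod 5); new modulus lcm = 25740.
    Write x = 1373 + 5148·t and substitute into x ≡ 3 (mod 5): 5148·t ≡ 3 − 1373 = -1370 (mod 5).
    Reduce coefficients mod 5: 3·t ≡ 0 (mod 5).
    The inverse of 3 mod 5 is 2 (since 3·2 = 6 = 1·5 + 1), so t ≡ 2·0 = 0 ≡ 0 (mod 5).
    Then x = 1373 + 5148·0 = 1373, valid modulo lcm(5148, 5) = 25740: x ≡ 1373 (mod 25740).
Verify against each original: 1373 mod 13 = 8, 1373 mod 9 = 5, 1373 mod 11 = 9, 1373 mod 4 = 1, 1373 mod 5 = 3.

x ≡ 1373 (mod 25740).


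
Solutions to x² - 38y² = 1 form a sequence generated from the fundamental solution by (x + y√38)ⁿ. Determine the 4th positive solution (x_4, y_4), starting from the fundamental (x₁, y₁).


Step 1: Find the fundamental solution (x₁, y₁) of x² - 38y² = 1.
  Expand √38 as a continued fraction. a₀ = ⌊√38⌋ = 6; iterate m_{k+1} = d_k·a_k − m_k, d_{k+1} = (38 − m_{k+1}²)/d_k, a_{k+1} = ⌊(a₀ + m_{k+1})/d_{k+1}⌋ (starting m₀ = 0, d₀ = 1), with convergents p_k = a_k·p_{k-1} + p_{k-2}, q_k = a_k·q_{k-1} + q_{k-2} (p₋₁ = 1, q₋₁ = 0):
  k = 0: a₀ = 6; p₀/q₀ = 6/1; p₀² − 38·q₀² = 36 − 38 = -2.
  k = 1: m = 6, d = 2, a = ⌊(6 + 6)/2⌋ = 6; p/q = (6·6 + 1)/(6·1 + 0) = 37/6; p² − 38·q² = 1369 − 1368 = 1.
  The first convergent with p² − 38·q² = 1 gives the fundamental solution (x₁, y₁) = (37, 6).
Step 2: Apply the recurrence (x_{n+1}, y_{n+1}) = (x₁x_n + 38y₁y_n, x₁y_n + y₁x_n) repeatedly.
  From (x_1, y_1) = (37, 6): x_2 = 37·37 + 38·6·6 = 2737; y_2 = 37·6 + 6·37 = 444.
  From (x_2, y_2) = (2737, 444): x_3 = 37·2737 + 38·6·444 = 202501; y_3 = 37·444 + 6·2737 = 32850.
  From (x_3, y_3) = (202501, 32850): x_4 = 37·202501 + 38·6·32850 = 14982337; y_4 = 37·32850 + 6·202501 = 2430456.
Step 3: Verify x_4² - 38·y_4² = 224470421981569 - 224470421981568 = 1 (should be 1). ✓

(x_1, y_1) = (37, 6); (x_4, y_4) = (14982337, 2430456).


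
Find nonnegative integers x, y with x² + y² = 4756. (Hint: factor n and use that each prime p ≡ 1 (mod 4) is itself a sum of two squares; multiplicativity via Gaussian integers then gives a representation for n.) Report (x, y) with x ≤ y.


Step 1: Factor n = 4756 = 2^2 · 29 · 41.
Step 2: Check the mod-4 condition on each prime factor: 2 = 2 (special); 29 ≡ 1 (mod 4), exponent 1; 41 ≡ 1 (mod 4), exponent 1.
All primes ≡ 3 (mod 4) appear to even exponent (or don't appear), so by the two-squares theorem n IS expressible as a sum of two squares.
Step 3: Build a representation. Group n = k² · m with k = 2 and m = 29 · 41 = 1189 (a product of primes ≡ 1 (mod 4)); a representation of m scales to one of n via (k·x)² + (k·y)² = k²(x² + y²). Each prime p ≡ 1 (mod 4) is itself a sum of two squares; find a² by testing p − a² for a perfect square:
  29: 29 − 1² = 28, 29 − 2² = 25 = 5² ⇒ 29 = 2² + 5².
  41: 41 − 1² = 40, 41 − 2² = 37, 41 − 3² = 32, 41 − 4² = 25 = 5² ⇒ 41 = 4² + 5².
  Combine using the Brahmagupta–Fibonacci identity (a² + b²)(c² + d²) = (ac − bd)² + (ad + bc)² = (ac + bd)² + (ad − bc)²:
  29 · 41 = 1189: from (2² + 5²)(4² + 5²), take (2·4 − 5·5, 2·5 + 5·4) = (8 − 25, 10 + 20) = (-17, 30); dropping signs (only squares matter) gives (17, 30); check 17² + 30² = 289 + 900 = 1189 ✓.
  Scale by k = 2: (2·17, 2·30) = (34, 60).
Step 4: Order so x ≤ y and verify: 34² + 60² = 1156 + 3600 = 4756 = n. ✓

n = 4756 = 34² + 60² (one valid representation with x ≤ y).


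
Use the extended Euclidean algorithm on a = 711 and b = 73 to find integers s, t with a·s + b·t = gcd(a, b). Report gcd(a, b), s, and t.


Euclidean algorithm on (711, 73) — divide until remainder is 0:
  711 = 9 · 73 + 54
  73 = 1 · 54 + 19
  54 = 2 · 19 + 16
  19 = 1 · 16 + 3
  16 = 5 · 3 + 1
  3 = 3 · 1 + 0
gcd(711, 73) = 1.
Track Bezout coefficients alongside the remainders: start with r₀ = 711 = a·1 + b·0 (s = 1, t = 0) and r₁ = 73 = a·0 + b·1 (s = 0, t = 1); each new remainder r_{k+1} = r_{k-1} − q_k·r_k inherits s_{k+1} = s_{k-1} − q_k·s_k, t_{k+1} = t_{k-1} − q_k·t_k, so r_k = a·s_k + b·t_k at every step:
  q = 9: r = 54, s = 1 − 9·0 = 1, t = 0 − 9·1 = -9  (check: 711·1 + 73·(-9) = 54)
  q = 1: r = 19, s = 0 − 1·1 = -1, t = 1 − 1·(-9) = 10  (check: 711·(-1) + 73·10 = 19)
  q = 2: r = 16, s = 1 − 2·(-1) = 3, t = -9 − 2·10 = -29  (check: 711·3 + 73·(-29) = 16)
  q = 1: r = 3, s = -1 − 1·3 = -4, t = 10 − 1·(-29) = 39  (check: 711·(-4) + 73·39 = 3)
  q = 5: r = 1, s = 3 − 5·(-4) = 23, t = -29 − 5·39 = -224  (check: 711·23 + 73·(-224) = 1)
The row with r = 1 (the gcd) gives the Bezout coefficients s = 23, t = -224.
Result: 711 · (23) + 73 · (-224) = 1.

gcd(711, 73) = 1; s = 23, t = -224 (check: 711·23 + 73·(-224) = 1).


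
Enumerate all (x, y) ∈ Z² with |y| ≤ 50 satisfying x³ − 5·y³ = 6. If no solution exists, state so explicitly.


The equation is x³ - 5y³ = 6. For fixed y, x³ = 5·y³ + 6, so a solution requires the RHS to be a perfect cube.
Strategy: iterate y from -50 to 50, compute RHS = 5·y³ + 6, and check whether it is a (positive or negative) perfect cube.
Check small values of y:
  y = 0: RHS = 6 is not a perfect cube.
  y = 1: RHS = 11 is not a perfect cube.
  y = -1: RHS = 1 = (1)³ ⇒ x = 1 works.
  y = 2: RHS = 46 is not a perfect cube.
  y = -2: RHS = -34 is not a perfect cube.
  y = 3: RHS = 141 is not a perfect cube.
  y = -3: RHS = -129 is not a perfect cube.
Continuing the search up to |y| = 50 finds no further solutions beyond those listed.
Collected solutions: (1, -1).

Solutions (with |y| ≤ 50): (1, -1).
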